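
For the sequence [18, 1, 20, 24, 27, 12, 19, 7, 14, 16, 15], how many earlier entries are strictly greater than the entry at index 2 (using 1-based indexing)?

1

The element at index 2 is 1.
Elements before it: 18
Those larger than 1: 18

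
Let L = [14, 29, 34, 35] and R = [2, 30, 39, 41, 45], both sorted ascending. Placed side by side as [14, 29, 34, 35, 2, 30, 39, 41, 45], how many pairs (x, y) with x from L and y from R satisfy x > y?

For each element r of the right run, count left-run elements greater than r:
r = 2: 14, 29, 34, 35 → 4
r = 30: 34, 35 → 2
r = 39: none → 0
r = 41: none → 0
r = 45: none → 0
Cross-inversions: 4 + 2 + 0 + 0 + 0 = 6

6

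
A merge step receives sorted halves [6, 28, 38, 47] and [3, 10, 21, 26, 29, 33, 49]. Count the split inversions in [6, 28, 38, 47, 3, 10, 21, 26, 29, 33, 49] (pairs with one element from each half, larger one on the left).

17

Count, for every r in R, how many entries of L exceed r:
r = 3: 6, 28, 38, 47 → 4
r = 10: 28, 38, 47 → 3
r = 21: 28, 38, 47 → 3
r = 26: 28, 38, 47 → 3
r = 29: 38, 47 → 2
r = 33: 38, 47 → 2
r = 49: none → 0
Cross-inversions: 4 + 3 + 3 + 3 + 2 + 2 + 0 = 17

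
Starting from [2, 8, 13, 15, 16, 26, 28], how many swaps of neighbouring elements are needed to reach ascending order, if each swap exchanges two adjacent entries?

Adjacent swaps: 0

The minimum number of adjacent swaps to sort an array equals its inversion count, since every such swap removes exactly one inversion.
Count inversions — for each element, later elements that are smaller:
2: none → 0
8: none → 0
13: none → 0
15: none → 0
16: none → 0
26: none → 0
28: none → 0
Total inversions: 0 + 0 + 0 + 0 + 0 + 0 + 0 = 0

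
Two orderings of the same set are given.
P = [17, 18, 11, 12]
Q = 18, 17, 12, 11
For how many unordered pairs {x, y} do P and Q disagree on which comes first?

2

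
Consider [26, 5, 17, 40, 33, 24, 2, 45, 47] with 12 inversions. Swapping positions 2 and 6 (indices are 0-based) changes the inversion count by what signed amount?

-1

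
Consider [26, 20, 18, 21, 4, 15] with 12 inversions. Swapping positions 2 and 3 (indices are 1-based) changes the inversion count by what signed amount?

Positions 2 and 3 hold 20 and 18; after swapping, the array is [26, 18, 20, 21, 4, 15].
Element-by-element contributions:
26 → 18, 20, 21, 4, 15 → 5
18 → 4, 15 → 2
20 → 4, 15 → 2
21 → 4, 15 → 2
4 → none → 0
15 → none → 0
Sum: 5 + 2 + 2 + 2 + 0 + 0 = 11
Change: 11 − 12 = -1

-1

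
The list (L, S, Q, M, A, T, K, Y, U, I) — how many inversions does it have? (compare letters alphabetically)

Count, for each position, how many later elements it exceeds:
L → A, K, I → 3
S → Q, M, A, K, I → 5
Q → M, A, K, I → 4
M → A, K, I → 3
A → none → 0
T → K, I → 2
K → I → 1
Y → U, I → 2
U → I → 1
I → none → 0
Sum: 3 + 5 + 4 + 3 + 0 + 2 + 1 + 2 + 1 + 0 = 21

There are 21 inversions.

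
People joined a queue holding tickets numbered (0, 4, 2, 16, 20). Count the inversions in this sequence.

1

Element-by-element contributions:
0 → none → 0
4 → 2 → 1
2 → none → 0
16 → none → 0
20 → none → 0
Sum: 0 + 1 + 0 + 0 + 0 = 1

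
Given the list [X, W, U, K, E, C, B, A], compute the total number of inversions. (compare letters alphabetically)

Element-by-element contributions:
X → W, U, K, E, C, B, A → 7
W → U, K, E, C, B, A → 6
U → K, E, C, B, A → 5
K → E, C, B, A → 4
E → C, B, A → 3
C → B, A → 2
B → A → 1
A → none → 0
Sum: 7 + 6 + 5 + 4 + 3 + 2 + 1 + 0 = 28

28 inversions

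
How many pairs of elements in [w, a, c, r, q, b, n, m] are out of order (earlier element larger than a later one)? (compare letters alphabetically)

16

Element-by-element contributions:
w: 7
a: 0
c: 1
r: 4
q: 3
b: 0
n: 1
m: 0
Sum: 7 + 0 + 1 + 4 + 3 + 0 + 1 + 0 = 16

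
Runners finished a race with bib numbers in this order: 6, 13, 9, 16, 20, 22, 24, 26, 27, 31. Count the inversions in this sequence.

1

For each element, count later entries that are smaller:
6 → none → 0
13 → 9 → 1
9 → none → 0
16 → none → 0
20 → none → 0
22 → none → 0
24 → none → 0
26 → none → 0
27 → none → 0
31 → none → 0
Sum: 0 + 1 + 0 + 0 + 0 + 0 + 0 + 0 + 0 + 0 = 1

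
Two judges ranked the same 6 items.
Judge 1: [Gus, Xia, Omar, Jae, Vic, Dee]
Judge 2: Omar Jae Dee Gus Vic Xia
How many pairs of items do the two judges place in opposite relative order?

8

Assign each item its position (1..6) in the first ordering, then rewrite the second ordering as that position sequence:
positions: Gus→1, Xia→2, Omar→3, Jae→4, Vic→5, Dee→6
second ordering as positions: [3, 4, 6, 1, 5, 2]
Discordant pairs = inversions in this position sequence.
3: 1, 2 → 2
4: 1, 2 → 2
6: 1, 5, 2 → 3
1: 0
5: 2 → 1
2: 0
Total: 2 + 2 + 3 + 0 + 1 + 0 = 8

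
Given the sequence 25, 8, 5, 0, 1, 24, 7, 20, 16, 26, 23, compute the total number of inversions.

Element-by-element contributions:
25: 9
8: 4
5: 2
0: 0
1: 0
24: 4
7: 0
20: 1
16: 0
26: 1
23: 0
Sum: 9 + 4 + 2 + 0 + 0 + 4 + 0 + 1 + 0 + 1 + 0 = 21

Inversions: 21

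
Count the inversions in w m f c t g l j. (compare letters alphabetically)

17 inversions

Element-by-element contributions:
w: 7
m: 5
f: 1
c: 0
t: 3
g: 0
l: 1
j: 0
Sum: 7 + 5 + 1 + 0 + 3 + 0 + 1 + 0 = 17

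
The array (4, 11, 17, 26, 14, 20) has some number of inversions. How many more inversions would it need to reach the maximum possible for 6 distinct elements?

12 inversions short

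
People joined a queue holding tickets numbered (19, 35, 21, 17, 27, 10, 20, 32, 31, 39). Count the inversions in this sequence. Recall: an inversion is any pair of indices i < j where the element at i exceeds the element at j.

Element-by-element contributions:
19 → 17, 10 → 2
35 → 21, 17, 27, 10, 20, 32, 31 → 7
21 → 17, 10, 20 → 3
17 → 10 → 1
27 → 10, 20 → 2
10 → none → 0
20 → none → 0
32 → 31 → 1
31 → none → 0
39 → none → 0
Sum: 2 + 7 + 3 + 1 + 2 + 0 + 0 + 1 + 0 + 0 = 16

16 inversions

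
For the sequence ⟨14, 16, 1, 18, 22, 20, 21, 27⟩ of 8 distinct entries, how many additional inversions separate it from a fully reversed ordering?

Maximum inversions for 8 distinct elements is C(8, 2) = 8·7/2 = 28.
Current inversions — for each element, count later smaller elements:
14: 1
16: 1
1: 0
18: 0
22: 2
20: 0
21: 0
27: 0
Current total: 1 + 1 + 0 + 0 + 2 + 0 + 0 + 0 = 4
Shortfall: 28 − 4 = 24

24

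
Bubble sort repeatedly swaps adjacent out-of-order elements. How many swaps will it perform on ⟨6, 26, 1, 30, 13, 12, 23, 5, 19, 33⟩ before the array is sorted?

The minimum number of adjacent swaps to sort an array equals its inversion count, since every such swap removes exactly one inversion.
Count inversions — for each element, later elements that are smaller:
6: 1, 5 → 2
26: 1, 13, 12, 23, 5, 19 → 6
1: none → 0
30: 13, 12, 23, 5, 19 → 5
13: 12, 5 → 2
12: 5 → 1
23: 5, 19 → 2
5: none → 0
19: none → 0
33: none → 0
Total inversions: 2 + 6 + 0 + 5 + 2 + 1 + 2 + 0 + 0 + 0 = 18

18 swaps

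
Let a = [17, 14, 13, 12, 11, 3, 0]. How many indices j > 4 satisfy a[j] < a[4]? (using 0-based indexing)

2

The element at index 4 is 11.
Elements after it: 3, 0
Those smaller than 11: 3, 0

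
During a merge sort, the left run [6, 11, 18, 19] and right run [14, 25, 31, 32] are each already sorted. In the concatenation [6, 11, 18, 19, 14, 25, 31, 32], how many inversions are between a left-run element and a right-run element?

For each element r of the right run, count left-run elements greater than r:
r = 14: 18, 19 → 2
r = 25: none → 0
r = 31: none → 0
r = 32: none → 0
Cross-inversions: 2 + 0 + 0 + 0 = 2

2 split inversions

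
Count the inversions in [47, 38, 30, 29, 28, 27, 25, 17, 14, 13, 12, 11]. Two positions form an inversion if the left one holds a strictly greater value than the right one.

Inversions: 66

Count, for each position, how many later elements it exceeds:
47 → 38, 30, 29, 28, 27, 25, 17, 14, 13, 12, 11 → 11
38 → 30, 29, 28, 27, 25, 17, 14, 13, 12, 11 → 10
30 → 29, 28, 27, 25, 17, 14, 13, 12, 11 → 9
29 → 28, 27, 25, 17, 14, 13, 12, 11 → 8
28 → 27, 25, 17, 14, 13, 12, 11 → 7
27 → 25, 17, 14, 13, 12, 11 → 6
25 → 17, 14, 13, 12, 11 → 5
17 → 14, 13, 12, 11 → 4
14 → 13, 12, 11 → 3
13 → 12, 11 → 2
12 → 11 → 1
11 → none → 0
Sum: 11 + 10 + 9 + 8 + 7 + 6 + 5 + 4 + 3 + 2 + 1 + 0 = 66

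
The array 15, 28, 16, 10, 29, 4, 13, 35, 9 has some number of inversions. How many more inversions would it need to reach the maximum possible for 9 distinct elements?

16 inversions short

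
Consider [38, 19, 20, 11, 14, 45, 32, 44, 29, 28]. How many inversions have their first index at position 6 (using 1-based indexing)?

4

The element at index 6 is 45.
Elements after it: 32, 44, 29, 28
Those smaller than 45: 32, 44, 29, 28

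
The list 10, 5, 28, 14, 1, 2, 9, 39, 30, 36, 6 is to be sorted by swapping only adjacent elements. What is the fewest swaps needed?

22

Each adjacent swap fixes exactly one inversion, so the minimum swap count equals the number of inversions.
Count inversions — for each element, later elements that are smaller:
10: 5, 1, 2, 9, 6 → 5
5: 1, 2 → 2
28: 14, 1, 2, 9, 6 → 5
14: 1, 2, 9, 6 → 4
1: none → 0
2: none → 0
9: 6 → 1
39: 30, 36, 6 → 3
30: 6 → 1
36: 6 → 1
6: none → 0
Total inversions: 5 + 2 + 5 + 4 + 0 + 0 + 1 + 3 + 1 + 1 + 0 = 22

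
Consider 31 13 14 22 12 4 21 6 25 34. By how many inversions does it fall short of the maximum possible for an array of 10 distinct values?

24 inversions short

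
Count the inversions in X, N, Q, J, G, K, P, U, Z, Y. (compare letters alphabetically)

16

For each element, count later entries that are smaller:
X → N, Q, J, G, K, P, U → 7
N → J, G, K → 3
Q → J, G, K, P → 4
J → G → 1
G → none → 0
K → none → 0
P → none → 0
U → none → 0
Z → Y → 1
Y → none → 0
Sum: 7 + 3 + 4 + 1 + 0 + 0 + 0 + 0 + 1 + 0 = 16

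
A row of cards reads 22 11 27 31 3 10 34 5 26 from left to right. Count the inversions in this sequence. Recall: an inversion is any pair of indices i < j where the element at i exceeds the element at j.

For each element, count later entries that are smaller:
22 → 11, 3, 10, 5 → 4
11 → 3, 10, 5 → 3
27 → 3, 10, 5, 26 → 4
31 → 3, 10, 5, 26 → 4
3 → none → 0
10 → 5 → 1
34 → 5, 26 → 2
5 → none → 0
26 → none → 0
Sum: 4 + 3 + 4 + 4 + 0 + 1 + 2 + 0 + 0 = 18

18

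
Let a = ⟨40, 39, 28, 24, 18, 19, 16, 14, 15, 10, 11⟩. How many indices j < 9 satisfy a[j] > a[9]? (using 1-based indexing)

The element at index 9 is 15.
Elements before it: 40, 39, 28, 24, 18, 19, 16, 14
Those larger than 15: 40, 39, 28, 24, 18, 19, 16

7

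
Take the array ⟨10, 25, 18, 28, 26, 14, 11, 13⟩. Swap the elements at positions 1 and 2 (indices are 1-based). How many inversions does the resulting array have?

Positions 1 and 2 hold 10 and 25; after swapping, the array is [25, 10, 18, 28, 26, 14, 11, 13].
Element-by-element contributions:
25: 5
10: 0
18: 3
28: 4
26: 3
14: 2
11: 0
13: 0
Sum: 5 + 0 + 3 + 4 + 3 + 2 + 0 + 0 = 17

17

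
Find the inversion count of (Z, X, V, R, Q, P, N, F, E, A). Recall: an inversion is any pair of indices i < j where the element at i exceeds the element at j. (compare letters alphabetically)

Inversions: 45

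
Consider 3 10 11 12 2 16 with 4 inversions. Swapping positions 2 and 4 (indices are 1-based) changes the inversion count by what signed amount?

Positions 2 and 4 hold 10 and 12; after swapping, the array is [3, 12, 11, 10, 2, 16].
Sweep left to right; for each value list the smaller values that follow it:
3 → 2 → 1
12 → 11, 10, 2 → 3
11 → 10, 2 → 2
10 → 2 → 1
2 → none → 0
16 → none → 0
Sum: 1 + 3 + 2 + 1 + 0 + 0 = 7
Change: 7 − 4 = +3

+3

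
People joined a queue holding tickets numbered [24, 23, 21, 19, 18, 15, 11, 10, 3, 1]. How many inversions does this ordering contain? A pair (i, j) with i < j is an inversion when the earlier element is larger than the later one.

45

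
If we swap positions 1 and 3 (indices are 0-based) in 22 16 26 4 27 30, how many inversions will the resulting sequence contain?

Positions 1 and 3 hold 16 and 4; after swapping, the array is [22, 4, 26, 16, 27, 30].
Sweep left to right; for each value list the smaller values that follow it:
22 → 4, 16 → 2
4 → none → 0
26 → 16 → 1
16 → none → 0
27 → none → 0
30 → none → 0
Sum: 2 + 0 + 1 + 0 + 0 + 0 = 3

3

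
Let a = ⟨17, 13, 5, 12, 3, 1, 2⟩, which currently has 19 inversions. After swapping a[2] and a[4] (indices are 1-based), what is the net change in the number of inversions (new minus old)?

Positions 2 and 4 hold 13 and 12; after swapping, the array is [17, 12, 5, 13, 3, 1, 2].
For each element, count later entries that are smaller:
17 → 12, 5, 13, 3, 1, 2 → 6
12 → 5, 3, 1, 2 → 4
5 → 3, 1, 2 → 3
13 → 3, 1, 2 → 3
3 → 1, 2 → 2
1 → none → 0
2 → none → 0
Sum: 6 + 4 + 3 + 3 + 2 + 0 + 0 = 18
Change: 18 − 19 = -1

-1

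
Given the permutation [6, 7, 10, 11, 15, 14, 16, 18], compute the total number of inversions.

There is 1 inversion.

Element-by-element contributions:
6: 0
7: 0
10: 0
11: 0
15: 1
14: 0
16: 0
18: 0
Sum: 0 + 0 + 0 + 0 + 1 + 0 + 0 + 0 = 1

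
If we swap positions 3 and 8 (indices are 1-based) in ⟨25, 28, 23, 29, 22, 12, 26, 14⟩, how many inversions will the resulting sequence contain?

Positions 3 and 8 hold 23 and 14; after swapping, the array is [25, 28, 14, 29, 22, 12, 26, 23].
Count, for each position, how many later elements it exceeds:
25 → 14, 22, 12, 23 → 4
28 → 14, 22, 12, 26, 23 → 5
14 → 12 → 1
29 → 22, 12, 26, 23 → 4
22 → 12 → 1
12 → none → 0
26 → 23 → 1
23 → none → 0
Sum: 4 + 5 + 1 + 4 + 1 + 0 + 1 + 0 = 16

16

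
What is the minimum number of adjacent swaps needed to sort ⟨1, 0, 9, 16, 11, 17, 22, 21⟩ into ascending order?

There are 3 swaps.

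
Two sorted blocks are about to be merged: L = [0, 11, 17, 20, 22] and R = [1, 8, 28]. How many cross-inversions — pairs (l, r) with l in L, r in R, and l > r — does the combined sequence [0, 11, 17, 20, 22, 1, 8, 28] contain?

Take each right-half value and tally the left-half values above it:
r = 1: 11, 17, 20, 22 → 4
r = 8: 11, 17, 20, 22 → 4
r = 28: none → 0
Cross-inversions: 4 + 4 + 0 = 8

Cross-inversions: 8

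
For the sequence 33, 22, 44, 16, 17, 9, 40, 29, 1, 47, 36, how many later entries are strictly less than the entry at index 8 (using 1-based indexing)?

1

The element at index 8 is 29.
Elements after it: 1, 47, 36
Those smaller than 29: 1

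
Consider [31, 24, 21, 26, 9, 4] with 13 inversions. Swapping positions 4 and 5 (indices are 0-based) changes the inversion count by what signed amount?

Positions 4 and 5 hold 9 and 4; after swapping, the array is [31, 24, 21, 26, 4, 9].
Count, for each position, how many later elements it exceeds:
31: 5
24: 3
21: 2
26: 2
4: 0
9: 0
Sum: 5 + 3 + 2 + 2 + 0 + 0 = 12
Change: 12 − 13 = -1

-1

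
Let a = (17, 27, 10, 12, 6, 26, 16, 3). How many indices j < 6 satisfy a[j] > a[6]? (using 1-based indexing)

1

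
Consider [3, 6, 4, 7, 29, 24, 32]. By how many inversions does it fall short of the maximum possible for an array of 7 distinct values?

Maximum inversions for 7 distinct elements is C(7, 2) = 7·6/2 = 21.
Current inversions — for each element, count later smaller elements:
3: 0
6: 1
4: 0
7: 0
29: 1
24: 0
32: 0
Current total: 0 + 1 + 0 + 0 + 1 + 0 + 0 = 2
Shortfall: 21 − 2 = 19

19 inversions short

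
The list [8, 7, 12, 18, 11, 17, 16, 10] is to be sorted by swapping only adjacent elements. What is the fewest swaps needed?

11

Each adjacent swap fixes exactly one inversion, so the minimum swap count equals the number of inversions.
Count inversions — for each element, later elements that are smaller:
8: 7 → 1
7: none → 0
12: 11, 10 → 2
18: 11, 17, 16, 10 → 4
11: 10 → 1
17: 16, 10 → 2
16: 10 → 1
10: none → 0
Total inversions: 1 + 0 + 2 + 4 + 1 + 2 + 1 + 0 = 11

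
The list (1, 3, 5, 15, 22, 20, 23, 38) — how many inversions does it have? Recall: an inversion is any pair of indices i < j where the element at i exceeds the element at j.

1 out-of-order pair

For each element, count later entries that are smaller:
1 → none → 0
3 → none → 0
5 → none → 0
15 → none → 0
22 → 20 → 1
20 → none → 0
23 → none → 0
38 → none → 0
Sum: 0 + 0 + 0 + 0 + 1 + 0 + 0 + 0 = 1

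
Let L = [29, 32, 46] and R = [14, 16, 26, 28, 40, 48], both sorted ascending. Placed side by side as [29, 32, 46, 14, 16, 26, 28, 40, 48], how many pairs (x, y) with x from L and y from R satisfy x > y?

Count, for every r in R, how many entries of L exceed r:
r = 14: 29, 32, 46 → 3
r = 16: 29, 32, 46 → 3
r = 26: 29, 32, 46 → 3
r = 28: 29, 32, 46 → 3
r = 40: 46 → 1
r = 48: none → 0
Cross-inversions: 3 + 3 + 3 + 3 + 1 + 0 = 13

Split inversions: 13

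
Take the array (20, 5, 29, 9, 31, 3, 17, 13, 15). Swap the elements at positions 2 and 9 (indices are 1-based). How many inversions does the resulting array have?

24 inversions

Positions 2 and 9 hold 5 and 15; after swapping, the array is [20, 15, 29, 9, 31, 3, 17, 13, 5].
Sweep left to right; for each value list the smaller values that follow it:
20: 6
15: 4
29: 5
9: 2
31: 4
3: 0
17: 2
13: 1
5: 0
Sum: 6 + 4 + 5 + 2 + 4 + 0 + 2 + 1 + 0 = 24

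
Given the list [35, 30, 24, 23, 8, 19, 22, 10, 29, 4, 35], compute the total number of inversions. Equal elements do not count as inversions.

35 out-of-order pairs

Count, for each position, how many later elements it exceeds:
35 → 30, 24, 23, 8, 19, 22, 10, 29, 4 → 9
30 → 24, 23, 8, 19, 22, 10, 29, 4 → 8
24 → 23, 8, 19, 22, 10, 4 → 6
23 → 8, 19, 22, 10, 4 → 5
8 → 4 → 1
19 → 10, 4 → 2
22 → 10, 4 → 2
10 → 4 → 1
29 → 4 → 1
4 → none → 0
35 → none → 0
Sum: 9 + 8 + 6 + 5 + 1 + 2 + 2 + 1 + 1 + 0 + 0 = 35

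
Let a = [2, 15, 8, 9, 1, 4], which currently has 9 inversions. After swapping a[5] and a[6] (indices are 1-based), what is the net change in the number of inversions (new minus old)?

Positions 5 and 6 hold 1 and 4; after swapping, the array is [2, 15, 8, 9, 4, 1].
Count, for each position, how many later elements it exceeds:
2 → 1 → 1
15 → 8, 9, 4, 1 → 4
8 → 4, 1 → 2
9 → 4, 1 → 2
4 → 1 → 1
1 → none → 0
Sum: 1 + 4 + 2 + 2 + 1 + 0 = 10
Change: 10 − 9 = +1

+1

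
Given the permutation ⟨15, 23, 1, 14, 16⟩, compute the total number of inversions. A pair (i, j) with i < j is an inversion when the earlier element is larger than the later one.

There are 5 inversions.

Out-of-order index pairs (1-indexed):
(1,3): 15 > 1
(1,4): 15 > 14
(2,3): 23 > 1
(2,4): 23 > 14
(2,5): 23 > 16
That's 5 pairs.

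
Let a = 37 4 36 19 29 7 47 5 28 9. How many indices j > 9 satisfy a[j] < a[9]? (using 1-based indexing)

The element at index 9 is 28.
Elements after it: 9
Those smaller than 28: 9

1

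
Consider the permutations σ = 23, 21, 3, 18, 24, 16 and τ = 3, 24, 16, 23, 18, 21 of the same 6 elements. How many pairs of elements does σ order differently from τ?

9

Assign each item its position (1..6) in the first ordering, then rewrite the second ordering as that position sequence:
positions: 23→1, 21→2, 3→3, 18→4, 24→5, 16→6
second ordering as positions: [3, 5, 6, 1, 4, 2]
Discordant pairs = inversions in this position sequence.
3: 1, 2 → 2
5: 1, 4, 2 → 3
6: 1, 4, 2 → 3
1: 0
4: 2 → 1
2: 0
Total: 2 + 3 + 3 + 0 + 1 + 0 = 9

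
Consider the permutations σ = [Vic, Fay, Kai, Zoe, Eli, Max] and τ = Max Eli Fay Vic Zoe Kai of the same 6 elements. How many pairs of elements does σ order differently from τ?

11 discordant pairs

Assign each item its position (1..6) in the first ordering, then rewrite the second ordering as that position sequence:
positions: Vic→1, Fay→2, Kai→3, Zoe→4, Eli→5, Max→6
second ordering as positions: [6, 5, 2, 1, 4, 3]
Discordant pairs = inversions in this position sequence.
6: 5, 2, 1, 4, 3 → 5
5: 2, 1, 4, 3 → 4
2: 1 → 1
1: 0
4: 3 → 1
3: 0
Total: 5 + 4 + 1 + 0 + 1 + 0 = 11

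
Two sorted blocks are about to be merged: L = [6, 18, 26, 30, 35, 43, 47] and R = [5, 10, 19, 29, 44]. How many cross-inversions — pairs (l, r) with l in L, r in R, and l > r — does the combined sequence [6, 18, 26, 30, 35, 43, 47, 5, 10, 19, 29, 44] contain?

23 cross-inversions

Count, for every r in R, how many entries of L exceed r:
r = 5: 6, 18, 26, 30, 35, 43, 47 → 7
r = 10: 18, 26, 30, 35, 43, 47 → 6
r = 19: 26, 30, 35, 43, 47 → 5
r = 29: 30, 35, 43, 47 → 4
r = 44: 47 → 1
Cross-inversions: 7 + 6 + 5 + 4 + 1 = 23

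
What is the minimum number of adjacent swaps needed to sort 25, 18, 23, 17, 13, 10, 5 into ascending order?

20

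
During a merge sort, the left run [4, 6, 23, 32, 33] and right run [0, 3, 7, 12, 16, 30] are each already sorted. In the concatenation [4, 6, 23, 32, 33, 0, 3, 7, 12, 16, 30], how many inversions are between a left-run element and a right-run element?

Count, for every r in R, how many entries of L exceed r:
r = 0: 4, 6, 23, 32, 33 → 5
r = 3: 4, 6, 23, 32, 33 → 5
r = 7: 23, 32, 33 → 3
r = 12: 23, 32, 33 → 3
r = 16: 23, 32, 33 → 3
r = 30: 32, 33 → 2
Cross-inversions: 5 + 5 + 3 + 3 + 3 + 2 = 21

There are 21 split inversions.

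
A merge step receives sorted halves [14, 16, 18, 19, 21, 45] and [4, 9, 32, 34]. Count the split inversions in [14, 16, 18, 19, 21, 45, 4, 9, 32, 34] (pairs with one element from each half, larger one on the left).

14 cross-inversions

Take each right-half value and tally the left-half values above it:
r = 4: 14, 16, 18, 19, 21, 45 → 6
r = 9: 14, 16, 18, 19, 21, 45 → 6
r = 32: 45 → 1
r = 34: 45 → 1
Cross-inversions: 6 + 6 + 1 + 1 = 14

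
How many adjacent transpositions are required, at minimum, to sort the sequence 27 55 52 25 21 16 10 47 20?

Minimum adjacent swaps = number of inversions (each swap of adjacent out-of-order elements removes one inversion and no swap can remove more).
Count inversions — for each element, later elements that are smaller:
27: 25, 21, 16, 10, 20 → 5
55: 52, 25, 21, 16, 10, 47, 20 → 7
52: 25, 21, 16, 10, 47, 20 → 6
25: 21, 16, 10, 20 → 4
21: 16, 10, 20 → 3
16: 10 → 1
10: none → 0
47: 20 → 1
20: none → 0
Total inversions: 5 + 7 + 6 + 4 + 3 + 1 + 0 + 1 + 0 = 27

There are 27 swaps.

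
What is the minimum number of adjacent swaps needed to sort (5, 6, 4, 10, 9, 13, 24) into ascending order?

3

Each adjacent swap fixes exactly one inversion, so the minimum swap count equals the number of inversions.
Count inversions — for each element, later elements that are smaller:
5: 4 → 1
6: 4 → 1
4: none → 0
10: 9 → 1
9: none → 0
13: none → 0
24: none → 0
Total inversions: 1 + 1 + 0 + 1 + 0 + 0 + 0 = 3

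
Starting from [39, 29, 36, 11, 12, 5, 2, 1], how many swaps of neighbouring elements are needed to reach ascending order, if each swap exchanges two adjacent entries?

26 swaps

Each adjacent swap fixes exactly one inversion, so the minimum swap count equals the number of inversions.
Count inversions — for each element, later elements that are smaller:
39: 29, 36, 11, 12, 5, 2, 1 → 7
29: 11, 12, 5, 2, 1 → 5
36: 11, 12, 5, 2, 1 → 5
11: 5, 2, 1 → 3
12: 5, 2, 1 → 3
5: 2, 1 → 2
2: 1 → 1
1: none → 0
Total inversions: 7 + 5 + 5 + 3 + 3 + 2 + 1 + 0 = 26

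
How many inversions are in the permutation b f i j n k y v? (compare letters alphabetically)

There are 2 inversions.

Sweep left to right; for each value list the smaller values that follow it:
b: 0
f: 0
i: 0
j: 0
n: 1
k: 0
y: 1
v: 0
Sum: 0 + 0 + 0 + 0 + 1 + 0 + 1 + 0 = 2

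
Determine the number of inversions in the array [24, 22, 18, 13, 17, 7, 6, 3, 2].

35

For each element, count later entries that are smaller:
24 → 22, 18, 13, 17, 7, 6, 3, 2 → 8
22 → 18, 13, 17, 7, 6, 3, 2 → 7
18 → 13, 17, 7, 6, 3, 2 → 6
13 → 7, 6, 3, 2 → 4
17 → 7, 6, 3, 2 → 4
7 → 6, 3, 2 → 3
6 → 3, 2 → 2
3 → 2 → 1
2 → none → 0
Sum: 8 + 7 + 6 + 4 + 4 + 3 + 2 + 1 + 0 = 35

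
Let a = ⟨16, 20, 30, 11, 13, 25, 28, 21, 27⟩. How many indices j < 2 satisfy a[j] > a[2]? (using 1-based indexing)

The element at index 2 is 20.
Elements before it: 16
None of them are larger than 20.

0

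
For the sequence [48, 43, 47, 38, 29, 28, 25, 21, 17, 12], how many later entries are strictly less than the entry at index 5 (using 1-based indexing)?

5

The element at index 5 is 29.
Elements after it: 28, 25, 21, 17, 12
Those smaller than 29: 28, 25, 21, 17, 12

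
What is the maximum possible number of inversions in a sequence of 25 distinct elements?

A reversed (strictly descending) arrangement makes every pair an inversion, giving C(25, 2) inversions.
C(25, 2) = 25·24/2 = 300

300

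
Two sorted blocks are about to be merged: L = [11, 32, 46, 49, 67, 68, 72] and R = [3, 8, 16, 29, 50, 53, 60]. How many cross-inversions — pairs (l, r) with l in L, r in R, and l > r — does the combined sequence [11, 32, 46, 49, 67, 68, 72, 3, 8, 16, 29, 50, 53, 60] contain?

Count, for every r in R, how many entries of L exceed r:
r = 3: 11, 32, 46, 49, 67, 68, 72 → 7
r = 8: 11, 32, 46, 49, 67, 68, 72 → 7
r = 16: 32, 46, 49, 67, 68, 72 → 6
r = 29: 32, 46, 49, 67, 68, 72 → 6
r = 50: 67, 68, 72 → 3
r = 53: 67, 68, 72 → 3
r = 60: 67, 68, 72 → 3
Cross-inversions: 7 + 7 + 6 + 6 + 3 + 3 + 3 = 35

35 split inversions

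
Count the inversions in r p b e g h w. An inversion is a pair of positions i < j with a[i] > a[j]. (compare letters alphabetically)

Listing every pair i<j with a[i]>a[j] (using 0-based positions):
(0,1): r > p
(0,2): r > b
(0,3): r > e
(0,4): r > g
(0,5): r > h
(1,2): p > b
(1,3): p > e
(1,4): p > g
(1,5): p > h
That's 9 pairs.

Inversions: 9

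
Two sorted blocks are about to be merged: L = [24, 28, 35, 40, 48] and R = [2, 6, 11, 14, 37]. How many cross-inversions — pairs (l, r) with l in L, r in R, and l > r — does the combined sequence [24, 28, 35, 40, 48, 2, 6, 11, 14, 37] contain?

Take each right-half value and tally the left-half values above it:
r = 2: 24, 28, 35, 40, 48 → 5
r = 6: 24, 28, 35, 40, 48 → 5
r = 11: 24, 28, 35, 40, 48 → 5
r = 14: 24, 28, 35, 40, 48 → 5
r = 37: 40, 48 → 2
Cross-inversions: 5 + 5 + 5 + 5 + 2 = 22

Cross-inversions: 22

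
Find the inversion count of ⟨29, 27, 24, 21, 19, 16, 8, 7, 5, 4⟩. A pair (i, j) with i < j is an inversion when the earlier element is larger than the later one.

Sweep left to right; for each value list the smaller values that follow it:
29 → 27, 24, 21, 19, 16, 8, 7, 5, 4 → 9
27 → 24, 21, 19, 16, 8, 7, 5, 4 → 8
24 → 21, 19, 16, 8, 7, 5, 4 → 7
21 → 19, 16, 8, 7, 5, 4 → 6
19 → 16, 8, 7, 5, 4 → 5
16 → 8, 7, 5, 4 → 4
8 → 7, 5, 4 → 3
7 → 5, 4 → 2
5 → 4 → 1
4 → none → 0
Sum: 9 + 8 + 7 + 6 + 5 + 4 + 3 + 2 + 1 + 0 = 45

45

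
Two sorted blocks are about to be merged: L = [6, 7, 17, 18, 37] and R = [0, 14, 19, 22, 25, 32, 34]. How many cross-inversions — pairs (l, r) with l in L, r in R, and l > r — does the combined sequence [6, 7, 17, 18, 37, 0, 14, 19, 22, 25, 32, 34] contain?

13

For each element r of the right run, count left-run elements greater than r:
r = 0: 6, 7, 17, 18, 37 → 5
r = 14: 17, 18, 37 → 3
r = 19: 37 → 1
r = 22: 37 → 1
r = 25: 37 → 1
r = 32: 37 → 1
r = 34: 37 → 1
Cross-inversions: 5 + 3 + 1 + 1 + 1 + 1 + 1 = 13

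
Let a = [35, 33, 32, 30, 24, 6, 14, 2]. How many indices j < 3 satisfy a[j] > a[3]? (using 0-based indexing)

3

The element at index 3 is 30.
Elements before it: 35, 33, 32
Those larger than 30: 35, 33, 32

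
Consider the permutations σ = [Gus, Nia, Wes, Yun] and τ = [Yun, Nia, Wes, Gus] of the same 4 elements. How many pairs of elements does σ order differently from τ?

Discordant pairs: 5

Assign each item its position (1..4) in the first ordering, then rewrite the second ordering as that position sequence:
positions: Gus→1, Nia→2, Wes→3, Yun→4
second ordering as positions: [4, 2, 3, 1]
Discordant pairs = inversions in this position sequence.
4: 2, 3, 1 → 3
2: 1 → 1
3: 1 → 1
1: 0
Total: 3 + 1 + 1 + 0 = 5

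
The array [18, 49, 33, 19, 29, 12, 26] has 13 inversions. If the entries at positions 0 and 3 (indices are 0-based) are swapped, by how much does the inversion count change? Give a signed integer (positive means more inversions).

+1

Positions 0 and 3 hold 18 and 19; after swapping, the array is [19, 49, 33, 18, 29, 12, 26].
Count, for each position, how many later elements it exceeds:
19 → 18, 12 → 2
49 → 33, 18, 29, 12, 26 → 5
33 → 18, 29, 12, 26 → 4
18 → 12 → 1
29 → 12, 26 → 2
12 → none → 0
26 → none → 0
Sum: 2 + 5 + 4 + 1 + 2 + 0 + 0 = 14
Change: 14 − 13 = +1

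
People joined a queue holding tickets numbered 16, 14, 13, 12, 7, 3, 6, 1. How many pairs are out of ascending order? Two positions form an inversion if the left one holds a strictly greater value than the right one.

Element-by-element contributions:
16 → 14, 13, 12, 7, 3, 6, 1 → 7
14 → 13, 12, 7, 3, 6, 1 → 6
13 → 12, 7, 3, 6, 1 → 5
12 → 7, 3, 6, 1 → 4
7 → 3, 6, 1 → 3
3 → 1 → 1
6 → 1 → 1
1 → none → 0
Sum: 7 + 6 + 5 + 4 + 3 + 1 + 1 + 0 = 27

There are 27 inversions.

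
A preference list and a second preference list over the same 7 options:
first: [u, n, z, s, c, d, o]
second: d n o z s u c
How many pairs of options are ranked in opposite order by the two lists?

There are 12 pairs.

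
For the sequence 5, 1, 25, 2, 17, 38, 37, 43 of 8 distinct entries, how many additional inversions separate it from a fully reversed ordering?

Maximum inversions for 8 distinct elements is C(8, 2) = 8·7/2 = 28.
Current inversions — for each element, count later smaller elements:
5: 2
1: 0
25: 2
2: 0
17: 0
38: 1
37: 0
43: 0
Current total: 2 + 0 + 2 + 0 + 0 + 1 + 0 + 0 = 5
Shortfall: 28 − 5 = 23

23 inversions short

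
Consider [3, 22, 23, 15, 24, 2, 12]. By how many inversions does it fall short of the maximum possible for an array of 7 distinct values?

10

Maximum inversions for 7 distinct elements is C(7, 2) = 7·6/2 = 21.
Current inversions — for each element, count later smaller elements:
3: 1
22: 3
23: 3
15: 2
24: 2
2: 0
12: 0
Current total: 1 + 3 + 3 + 2 + 2 + 0 + 0 = 11
Shortfall: 21 − 11 = 10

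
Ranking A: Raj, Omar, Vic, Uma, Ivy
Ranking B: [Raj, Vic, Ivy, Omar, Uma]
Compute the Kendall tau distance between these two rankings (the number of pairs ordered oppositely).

There are 3 discordant pairs.

Assign each item its position (1..5) in the first ordering, then rewrite the second ordering as that position sequence:
positions: Raj→1, Omar→2, Vic→3, Uma→4, Ivy→5
second ordering as positions: [1, 3, 5, 2, 4]
Discordant pairs = inversions in this position sequence.
1: 0
3: 2 → 1
5: 2, 4 → 2
2: 0
4: 0
Total: 0 + 1 + 2 + 0 + 0 = 3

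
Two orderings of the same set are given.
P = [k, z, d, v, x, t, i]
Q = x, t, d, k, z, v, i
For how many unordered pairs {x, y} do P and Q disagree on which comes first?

10

Assign each item its position (1..7) in the first ordering, then rewrite the second ordering as that position sequence:
positions: k→1, z→2, d→3, v→4, x→5, t→6, i→7
second ordering as positions: [5, 6, 3, 1, 2, 4, 7]
Discordant pairs = inversions in this position sequence.
5: 3, 1, 2, 4 → 4
6: 3, 1, 2, 4 → 4
3: 1, 2 → 2
1: 0
2: 0
4: 0
7: 0
Total: 4 + 4 + 2 + 0 + 0 + 0 + 0 = 10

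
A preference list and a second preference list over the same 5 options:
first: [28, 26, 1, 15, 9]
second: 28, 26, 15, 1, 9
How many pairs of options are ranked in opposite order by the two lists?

Assign each item its position (1..5) in the first ordering, then rewrite the second ordering as that position sequence:
positions: 28→1, 26→2, 1→3, 15→4, 9→5
second ordering as positions: [1, 2, 4, 3, 5]
Discordant pairs = inversions in this position sequence.
1: 0
2: 0
4: 3 → 1
3: 0
5: 0
Total: 0 + 0 + 1 + 0 + 0 = 1

1 pair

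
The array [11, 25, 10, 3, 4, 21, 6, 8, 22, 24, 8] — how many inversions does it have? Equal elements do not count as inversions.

25

Count, for each position, how many later elements it exceeds:
11 → 10, 3, 4, 6, 8, 8 → 6
25 → 10, 3, 4, 21, 6, 8, 22, 24, 8 → 9
10 → 3, 4, 6, 8, 8 → 5
3 → none → 0
4 → none → 0
21 → 6, 8, 8 → 3
6 → none → 0
8 → none → 0
22 → 8 → 1
24 → 8 → 1
8 → none → 0
Sum: 6 + 9 + 5 + 0 + 0 + 3 + 0 + 0 + 1 + 1 + 0 = 25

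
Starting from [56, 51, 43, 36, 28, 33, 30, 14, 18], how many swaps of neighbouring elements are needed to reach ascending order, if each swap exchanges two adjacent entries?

33

The minimum number of adjacent swaps to sort an array equals its inversion count, since every such swap removes exactly one inversion.
Count inversions — for each element, later elements that are smaller:
56: 51, 43, 36, 28, 33, 30, 14, 18 → 8
51: 43, 36, 28, 33, 30, 14, 18 → 7
43: 36, 28, 33, 30, 14, 18 → 6
36: 28, 33, 30, 14, 18 → 5
28: 14, 18 → 2
33: 30, 14, 18 → 3
30: 14, 18 → 2
14: none → 0
18: none → 0
Total inversions: 8 + 7 + 6 + 5 + 2 + 3 + 2 + 0 + 0 = 33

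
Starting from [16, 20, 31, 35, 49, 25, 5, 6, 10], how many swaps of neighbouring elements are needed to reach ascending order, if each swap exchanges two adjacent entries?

21 adjacent swaps

Minimum adjacent swaps = number of inversions (each swap of adjacent out-of-order elements removes one inversion and no swap can remove more).
Count inversions — for each element, later elements that are smaller:
16: 5, 6, 10 → 3
20: 5, 6, 10 → 3
31: 25, 5, 6, 10 → 4
35: 25, 5, 6, 10 → 4
49: 25, 5, 6, 10 → 4
25: 5, 6, 10 → 3
5: none → 0
6: none → 0
10: none → 0
Total inversions: 3 + 3 + 4 + 4 + 4 + 3 + 0 + 0 + 0 = 21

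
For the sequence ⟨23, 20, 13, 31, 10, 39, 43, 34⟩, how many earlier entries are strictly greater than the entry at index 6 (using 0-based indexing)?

The element at index 6 is 43.
Elements before it: 23, 20, 13, 31, 10, 39
None of them are larger than 43.

0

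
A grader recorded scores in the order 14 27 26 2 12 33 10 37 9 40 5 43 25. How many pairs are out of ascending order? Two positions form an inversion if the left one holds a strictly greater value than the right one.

34

Count, for each position, how many later elements it exceeds:
14 → 2, 12, 10, 9, 5 → 5
27 → 26, 2, 12, 10, 9, 5, 25 → 7
26 → 2, 12, 10, 9, 5, 25 → 6
2 → none → 0
12 → 10, 9, 5 → 3
33 → 10, 9, 5, 25 → 4
10 → 9, 5 → 2
37 → 9, 5, 25 → 3
9 → 5 → 1
40 → 5, 25 → 2
5 → none → 0
43 → 25 → 1
25 → none → 0
Sum: 5 + 7 + 6 + 0 + 3 + 4 + 2 + 3 + 1 + 2 + 0 + 1 + 0 = 34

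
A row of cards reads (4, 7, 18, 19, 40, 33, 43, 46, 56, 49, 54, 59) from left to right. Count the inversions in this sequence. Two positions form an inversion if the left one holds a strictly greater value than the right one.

3 out-of-order pairs

For each element, count later entries that are smaller:
4 → none → 0
7 → none → 0
18 → none → 0
19 → none → 0
40 → 33 → 1
33 → none → 0
43 → none → 0
46 → none → 0
56 → 49, 54 → 2
49 → none → 0
54 → none → 0
59 → none → 0
Sum: 0 + 0 + 0 + 0 + 1 + 0 + 0 + 0 + 2 + 0 + 0 + 0 = 3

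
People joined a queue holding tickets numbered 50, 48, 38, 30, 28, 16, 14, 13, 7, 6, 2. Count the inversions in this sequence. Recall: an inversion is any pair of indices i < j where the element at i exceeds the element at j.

There are 55 inversions.

For each element, count later entries that are smaller:
50 → 48, 38, 30, 28, 16, 14, 13, 7, 6, 2 → 10
48 → 38, 30, 28, 16, 14, 13, 7, 6, 2 → 9
38 → 30, 28, 16, 14, 13, 7, 6, 2 → 8
30 → 28, 16, 14, 13, 7, 6, 2 → 7
28 → 16, 14, 13, 7, 6, 2 → 6
16 → 14, 13, 7, 6, 2 → 5
14 → 13, 7, 6, 2 → 4
13 → 7, 6, 2 → 3
7 → 6, 2 → 2
6 → 2 → 1
2 → none → 0
Sum: 10 + 9 + 8 + 7 + 6 + 5 + 4 + 3 + 2 + 1 + 0 = 55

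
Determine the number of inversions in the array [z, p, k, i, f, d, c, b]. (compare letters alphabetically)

28 out-of-order pairs

For each element, count later entries that are smaller:
z → p, k, i, f, d, c, b → 7
p → k, i, f, d, c, b → 6
k → i, f, d, c, b → 5
i → f, d, c, b → 4
f → d, c, b → 3
d → c, b → 2
c → b → 1
b → none → 0
Sum: 7 + 6 + 5 + 4 + 3 + 2 + 1 + 0 = 28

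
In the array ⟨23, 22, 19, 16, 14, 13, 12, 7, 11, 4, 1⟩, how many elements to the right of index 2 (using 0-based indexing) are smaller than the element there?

8

The element at index 2 is 19.
Elements after it: 16, 14, 13, 12, 7, 11, 4, 1
Those smaller than 19: 16, 14, 13, 12, 7, 11, 4, 1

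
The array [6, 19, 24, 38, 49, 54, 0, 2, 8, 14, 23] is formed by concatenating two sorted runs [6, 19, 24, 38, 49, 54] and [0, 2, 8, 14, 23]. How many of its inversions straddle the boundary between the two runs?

Count, for every r in R, how many entries of L exceed r:
r = 0: 6, 19, 24, 38, 49, 54 → 6
r = 2: 6, 19, 24, 38, 49, 54 → 6
r = 8: 19, 24, 38, 49, 54 → 5
r = 14: 19, 24, 38, 49, 54 → 5
r = 23: 24, 38, 49, 54 → 4
Cross-inversions: 6 + 6 + 5 + 5 + 4 = 26

26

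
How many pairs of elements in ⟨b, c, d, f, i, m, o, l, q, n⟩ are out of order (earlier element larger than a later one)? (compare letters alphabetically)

4 inversions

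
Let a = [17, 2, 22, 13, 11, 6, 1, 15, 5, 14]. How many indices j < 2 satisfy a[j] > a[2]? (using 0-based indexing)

0 such elements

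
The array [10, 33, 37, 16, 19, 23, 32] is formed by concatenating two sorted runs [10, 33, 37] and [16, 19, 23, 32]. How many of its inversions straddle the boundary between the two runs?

Count, for every r in R, how many entries of L exceed r:
r = 16: 33, 37 → 2
r = 19: 33, 37 → 2
r = 23: 33, 37 → 2
r = 32: 33, 37 → 2
Cross-inversions: 2 + 2 + 2 + 2 = 8

8 cross-inversions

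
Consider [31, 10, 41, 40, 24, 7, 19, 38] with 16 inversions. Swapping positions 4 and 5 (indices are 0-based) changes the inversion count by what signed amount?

-1

Positions 4 and 5 hold 24 and 7; after swapping, the array is [31, 10, 41, 40, 7, 24, 19, 38].
Element-by-element contributions:
31: 4
10: 1
41: 5
40: 4
7: 0
24: 1
19: 0
38: 0
Sum: 4 + 1 + 5 + 4 + 0 + 1 + 0 + 0 = 15
Change: 15 − 16 = -1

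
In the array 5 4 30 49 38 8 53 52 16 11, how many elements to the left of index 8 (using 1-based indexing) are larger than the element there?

1

The element at index 8 is 52.
Elements before it: 5, 4, 30, 49, 38, 8, 53
Those larger than 52: 53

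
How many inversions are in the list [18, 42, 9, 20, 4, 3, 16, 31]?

Sweep left to right; for each value list the smaller values that follow it:
18: 4
42: 6
9: 2
20: 3
4: 1
3: 0
16: 0
31: 0
Sum: 4 + 6 + 2 + 3 + 1 + 0 + 0 + 0 = 16

Inversions: 16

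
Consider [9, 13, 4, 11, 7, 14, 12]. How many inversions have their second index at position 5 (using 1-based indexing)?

3

The element at index 5 is 7.
Elements before it: 9, 13, 4, 11
Those larger than 7: 9, 13, 11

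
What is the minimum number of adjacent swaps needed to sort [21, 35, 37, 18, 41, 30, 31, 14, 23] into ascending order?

21 adjacent swaps

Each adjacent swap fixes exactly one inversion, so the minimum swap count equals the number of inversions.
Count inversions — for each element, later elements that are smaller:
21: 18, 14 → 2
35: 18, 30, 31, 14, 23 → 5
37: 18, 30, 31, 14, 23 → 5
18: 14 → 1
41: 30, 31, 14, 23 → 4
30: 14, 23 → 2
31: 14, 23 → 2
14: none → 0
23: none → 0
Total inversions: 2 + 5 + 5 + 1 + 4 + 2 + 2 + 0 + 0 = 21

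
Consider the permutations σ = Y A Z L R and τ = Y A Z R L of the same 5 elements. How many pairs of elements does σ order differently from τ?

1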